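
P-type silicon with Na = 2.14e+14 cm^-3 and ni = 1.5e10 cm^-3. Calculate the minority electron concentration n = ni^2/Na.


Step 1: Majority hole concentration p ≈ Na = 2.14e+14 cm^-3
Step 2: n = ni^2 / Na = (1.5e10)^2 / 2.14e+14
Step 3: n = 1.05e+06 cm^-3

1.05e+06


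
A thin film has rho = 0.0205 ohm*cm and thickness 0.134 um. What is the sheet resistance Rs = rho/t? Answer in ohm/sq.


Step 1: Convert thickness to cm: t = 0.134 um = 1.3400e-05 cm
Step 2: Rs = rho / t = 0.0205 / 1.3400e-05
Step 3: Rs = 1529.9 ohm/sq

1529.9


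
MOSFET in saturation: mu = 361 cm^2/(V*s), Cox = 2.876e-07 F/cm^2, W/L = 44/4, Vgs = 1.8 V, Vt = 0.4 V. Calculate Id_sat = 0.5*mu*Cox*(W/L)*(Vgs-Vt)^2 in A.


Step 1: Overdrive voltage Vov = Vgs - Vt = 1.8 - 0.4 = 1.4 V
Step 2: W/L = 44/4 = 11
Step 3: Id = 0.5 * 361 * 2.876e-07 * 11 * 1.4^2
Step 4: Id = 1.12e-03 A

1.12e-03


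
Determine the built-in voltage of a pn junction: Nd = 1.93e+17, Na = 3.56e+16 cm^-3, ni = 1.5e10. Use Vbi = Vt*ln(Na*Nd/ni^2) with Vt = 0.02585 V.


Step 1: Compute Na*Nd/ni^2 = 3.56e+16 * 1.93e+17 / (1.5e10)^2 = 3.0537e+13
Step 2: ln(3.0537e+13) = 31.0500
Step 3: Vbi = 0.02585 * 31.0500 = 0.803 V

0.803


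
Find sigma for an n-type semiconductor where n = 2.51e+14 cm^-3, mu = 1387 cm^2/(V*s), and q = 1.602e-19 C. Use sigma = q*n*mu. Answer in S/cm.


Step 1: sigma = q * n * mu
Step 2: sigma = 1.602e-19 * 2.51e+14 * 1387
Step 3: sigma = 5.577e-02 S/cm

5.577e-02


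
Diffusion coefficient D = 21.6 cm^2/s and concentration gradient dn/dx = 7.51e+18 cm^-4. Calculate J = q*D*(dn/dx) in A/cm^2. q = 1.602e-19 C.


Step 1: J = q * D * (dn/dx)
Step 2: J = 1.602e-19 * 21.6 * 7.51e+18
Step 3: J = 2.60e+01 A/cm^2

2.60e+01


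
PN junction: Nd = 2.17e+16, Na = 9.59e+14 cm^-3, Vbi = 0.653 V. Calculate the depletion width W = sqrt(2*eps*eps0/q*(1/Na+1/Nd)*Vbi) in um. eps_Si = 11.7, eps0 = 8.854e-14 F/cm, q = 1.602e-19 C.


Step 1: 1/Na + 1/Nd = 1/9.59e+14 + 1/2.17e+16 = 1.08884e-15
Step 2: 2*eps*eps0/q = 2*11.7*8.854e-14/1.602e-19 = 1.293281e+07
Step 3: W^2 = 1.293281e+07 * 1.08884e-15 * 0.653 = 9.19539e-09
Step 4: W = sqrt(9.19539e-09) = 9.589e-05 cm = 0.9589 um

0.9589


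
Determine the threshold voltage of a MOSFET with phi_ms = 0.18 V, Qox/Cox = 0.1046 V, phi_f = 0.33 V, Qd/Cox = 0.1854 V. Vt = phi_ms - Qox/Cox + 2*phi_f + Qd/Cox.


Step 1: Vt = phi_ms - Qox/Cox + 2*phi_f + Qd/Cox
Step 2: Vt = 0.18 - 0.1046 + 2*0.33 + 0.1854
Step 3: Vt = 0.18 - 0.1046 + 0.66 + 0.1854
Step 4: Vt = 0.9208 V

0.9208


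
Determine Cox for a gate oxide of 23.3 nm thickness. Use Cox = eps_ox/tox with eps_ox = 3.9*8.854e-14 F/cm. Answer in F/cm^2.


Step 1: eps_ox = 3.9 * 8.854e-14 = 3.45306e-13 F/cm
Step 2: tox in cm = 23.3 nm * 1e-7 = 2.3300e-06 cm
Step 3: Cox = 3.45306e-13 / 2.3300e-06 = 1.48e-07 F/cm^2

1.48e-07


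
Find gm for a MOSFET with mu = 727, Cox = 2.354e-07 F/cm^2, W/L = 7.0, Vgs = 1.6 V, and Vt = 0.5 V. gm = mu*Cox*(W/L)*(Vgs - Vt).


Step 1: Vov = Vgs - Vt = 1.6 - 0.5 = 1.1 V
Step 2: gm = mu * Cox * (W/L) * Vov
Step 3: gm = 727 * 2.354e-07 * 7.0 * 1.1 = 1.32e-03 S

1.32e-03


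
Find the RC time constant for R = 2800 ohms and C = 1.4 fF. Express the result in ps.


Step 1: tau = R * C
Step 2: tau = 2800 * 1.4 fF = 2800 * 1.4e-15 F
Step 3: tau = 3.92e-12 s = 3.92 ps

3.92


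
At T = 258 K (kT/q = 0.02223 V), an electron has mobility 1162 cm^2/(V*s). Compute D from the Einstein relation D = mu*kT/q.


Step 1: D = mu * (kT/q)
Step 2: D = 1162 * 0.02223
Step 3: D = 25.83 cm^2/s

25.83


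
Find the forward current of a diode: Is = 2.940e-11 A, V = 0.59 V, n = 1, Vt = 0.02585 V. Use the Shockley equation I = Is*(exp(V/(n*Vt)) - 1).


Step 1: V/(n*Vt) = 0.59/(1*0.02585) = 22.8240
Step 2: exp(22.8240) = 8.1722e+09
Step 3: I = 2.940e-11 * (8.1722e+09 - 1) = 2.40e-01 A

2.40e-01


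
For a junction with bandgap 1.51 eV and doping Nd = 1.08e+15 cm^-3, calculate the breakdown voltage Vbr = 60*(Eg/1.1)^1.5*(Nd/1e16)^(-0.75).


Step 1: Eg/1.1 = 1.51/1.1 = 1.372727
Step 2: (Eg/1.1)^1.5 = 1.372727^1.5 = 1.608334
Step 3: (Nd/1e16)^(-0.75) = (0.108)^(-0.75) = 5.308016
Step 4: Vbr = 60 * 1.608334 * 5.308016 = 512.2 V

512.2


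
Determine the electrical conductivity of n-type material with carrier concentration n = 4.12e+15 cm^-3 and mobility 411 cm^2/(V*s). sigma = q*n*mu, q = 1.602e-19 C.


Step 1: sigma = q * n * mu
Step 2: sigma = 1.602e-19 * 4.12e+15 * 411
Step 3: sigma = 2.713e-01 S/cm

2.713e-01


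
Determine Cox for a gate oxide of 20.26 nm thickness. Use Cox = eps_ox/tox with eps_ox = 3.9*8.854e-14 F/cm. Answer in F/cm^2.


Step 1: eps_ox = 3.9 * 8.854e-14 = 3.45306e-13 F/cm
Step 2: tox in cm = 20.26 nm * 1e-7 = 2.0260e-06 cm
Step 3: Cox = 3.45306e-13 / 2.0260e-06 = 1.70e-07 F/cm^2

1.70e-07


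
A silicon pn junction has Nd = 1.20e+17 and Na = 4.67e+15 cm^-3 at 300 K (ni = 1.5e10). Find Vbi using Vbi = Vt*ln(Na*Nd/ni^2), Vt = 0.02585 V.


Step 1: Compute Na*Nd/ni^2 = 4.67e+15 * 1.20e+17 / (1.5e10)^2 = 2.4907e+12
Step 2: ln(2.4907e+12) = 28.5436
Step 3: Vbi = 0.02585 * 28.5436 = 0.738 V

0.738


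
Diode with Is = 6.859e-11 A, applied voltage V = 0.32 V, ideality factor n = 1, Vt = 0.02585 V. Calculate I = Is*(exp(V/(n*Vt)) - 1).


Step 1: V/(n*Vt) = 0.32/(1*0.02585) = 12.3791
Step 2: exp(12.3791) = 2.3778e+05
Step 3: I = 6.859e-11 * (2.3778e+05 - 1) = 1.63e-05 A

1.63e-05


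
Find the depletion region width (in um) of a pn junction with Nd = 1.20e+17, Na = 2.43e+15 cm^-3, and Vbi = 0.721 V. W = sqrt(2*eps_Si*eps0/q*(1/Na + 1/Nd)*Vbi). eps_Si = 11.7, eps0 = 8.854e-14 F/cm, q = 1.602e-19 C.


Step 1: 1/Na + 1/Nd = 1/2.43e+15 + 1/1.20e+17 = 4.19856e-16
Step 2: 2*eps*eps0/q = 2*11.7*8.854e-14/1.602e-19 = 1.293281e+07
Step 3: W^2 = 1.293281e+07 * 4.19856e-16 * 0.721 = 3.91497e-09
Step 4: W = sqrt(3.91497e-09) = 6.257e-05 cm = 0.6257 um

0.6257


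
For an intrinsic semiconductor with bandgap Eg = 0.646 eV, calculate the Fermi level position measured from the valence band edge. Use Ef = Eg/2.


Step 1: For an intrinsic semiconductor, the Fermi level sits at midgap.
Step 2: Ef = Eg / 2 = 0.646 / 2 = 0.323 eV

0.323


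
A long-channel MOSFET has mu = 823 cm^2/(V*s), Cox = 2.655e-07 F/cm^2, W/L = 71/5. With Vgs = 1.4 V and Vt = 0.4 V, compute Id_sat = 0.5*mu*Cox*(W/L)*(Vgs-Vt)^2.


Step 1: Overdrive voltage Vov = Vgs - Vt = 1.4 - 0.4 = 1.0 V
Step 2: W/L = 71/5 = 14.2
Step 3: Id = 0.5 * 823 * 2.655e-07 * 14.2 * 1.0^2
Step 4: Id = 1.55e-03 A

1.55e-03


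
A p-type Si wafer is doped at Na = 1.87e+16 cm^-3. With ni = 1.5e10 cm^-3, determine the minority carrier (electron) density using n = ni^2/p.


Step 1: Majority hole concentration p ≈ Na = 1.87e+16 cm^-3
Step 2: n = ni^2 / Na = (1.5e10)^2 / 1.87e+16
Step 3: n = 1.20e+04 cm^-3

1.20e+04


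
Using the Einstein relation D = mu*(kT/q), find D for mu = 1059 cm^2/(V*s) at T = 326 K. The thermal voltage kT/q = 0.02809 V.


Step 1: D = mu * (kT/q)
Step 2: D = 1059 * 0.02809
Step 3: D = 29.75 cm^2/s

29.75


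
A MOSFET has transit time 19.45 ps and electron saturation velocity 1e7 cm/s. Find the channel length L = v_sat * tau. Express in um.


Step 1: tau in seconds = 19.45 ps * 1e-12 = 1.9450e-11 s
Step 2: L = v_sat * tau = 1e7 * 1.9450e-11 = 1.9450e-04 cm
Step 3: L in um = 1.9450e-04 * 1e4 = 1.945 um

1.945


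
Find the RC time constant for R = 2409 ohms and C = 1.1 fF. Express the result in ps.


Step 1: tau = R * C
Step 2: tau = 2409 * 1.1 fF = 2409 * 1.1e-15 F
Step 3: tau = 2.6499e-12 s = 2.6499 ps

2.6499


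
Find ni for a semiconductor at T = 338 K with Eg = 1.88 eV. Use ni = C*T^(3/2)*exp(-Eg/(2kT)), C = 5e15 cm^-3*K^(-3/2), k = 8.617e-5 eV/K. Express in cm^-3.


Step 1: Compute kT = 8.617e-5 * 338 = 0.02912546 eV
Step 2: Exponent = -Eg/(2kT) = -1.88/(2*0.02912546) = -32.27417
Step 3: T^(3/2) = 338^1.5 = 6214.05
Step 4: ni = 5e15 * 6214.05 * exp(-32.27417) = 2.99e+05 cm^-3

2.99e+05


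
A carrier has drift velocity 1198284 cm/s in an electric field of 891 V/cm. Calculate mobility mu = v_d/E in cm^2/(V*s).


Step 1: mu = v_d / E
Step 2: mu = 1198284 / 891
Step 3: mu = 1344.88 cm^2/(V*s)

1344.88


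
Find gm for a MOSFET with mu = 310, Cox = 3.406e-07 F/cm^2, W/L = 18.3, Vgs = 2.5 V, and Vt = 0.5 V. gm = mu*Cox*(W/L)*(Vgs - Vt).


Step 1: Vov = Vgs - Vt = 2.5 - 0.5 = 2.0 V
Step 2: gm = mu * Cox * (W/L) * Vov
Step 3: gm = 310 * 3.406e-07 * 18.3 * 2.0 = 3.86e-03 S

3.86e-03


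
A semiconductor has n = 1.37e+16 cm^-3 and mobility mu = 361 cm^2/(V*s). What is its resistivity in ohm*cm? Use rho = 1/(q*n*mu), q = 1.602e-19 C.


Step 1: sigma = q * n * mu = 1.602e-19 * 1.37e+16 * 361 = 7.92301e-01 S/cm
Step 2: rho = 1 / sigma = 1 / 7.92301e-01 = 1.262 ohm*cm

1.262


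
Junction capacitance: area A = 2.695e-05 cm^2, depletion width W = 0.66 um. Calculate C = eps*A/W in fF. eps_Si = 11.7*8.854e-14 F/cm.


Step 1: eps_Si = 11.7 * 8.854e-14 = 1.035918e-12 F/cm
Step 2: W in cm = 0.66 * 1e-4 = 6.60e-05 cm
Step 3: C = 1.035918e-12 * 2.695e-05 / 6.60e-05 = 4.229998e-13 F
Step 4: C = 423.0 fF

423.0


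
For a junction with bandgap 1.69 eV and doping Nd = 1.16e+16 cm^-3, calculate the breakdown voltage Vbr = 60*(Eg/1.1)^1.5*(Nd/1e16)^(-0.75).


Step 1: Eg/1.1 = 1.69/1.1 = 1.536364
Step 2: (Eg/1.1)^1.5 = 1.536364^1.5 = 1.904326
Step 3: (Nd/1e16)^(-0.75) = (1.16)^(-0.75) = 0.894657
Step 4: Vbr = 60 * 1.904326 * 0.894657 = 102.2 V

102.2


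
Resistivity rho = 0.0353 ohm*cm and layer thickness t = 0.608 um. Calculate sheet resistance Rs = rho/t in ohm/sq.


Step 1: Convert thickness to cm: t = 0.608 um = 6.0800e-05 cm
Step 2: Rs = rho / t = 0.0353 / 6.0800e-05
Step 3: Rs = 580.6 ohm/sq

580.6


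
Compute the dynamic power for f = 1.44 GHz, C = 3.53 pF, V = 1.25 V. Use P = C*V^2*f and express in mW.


Step 1: V^2 = 1.25^2 = 1.5625 V^2
Step 2: P = C*V^2*f = 3.53e-12 F * 1.5625 * 1.44e9 Hz
Step 3: P = 7.9425e-03 W
Step 4: P = 7.943 mW

7.943


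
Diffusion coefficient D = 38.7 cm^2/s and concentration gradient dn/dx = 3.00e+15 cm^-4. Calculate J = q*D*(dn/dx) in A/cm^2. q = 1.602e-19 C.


Step 1: J = q * D * (dn/dx)
Step 2: J = 1.602e-19 * 38.7 * 3.00e+15
Step 3: J = 1.86e-02 A/cm^2

1.86e-02


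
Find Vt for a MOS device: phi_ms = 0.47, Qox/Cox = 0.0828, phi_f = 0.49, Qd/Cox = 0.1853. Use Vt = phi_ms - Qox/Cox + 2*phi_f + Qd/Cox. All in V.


Step 1: Vt = phi_ms - Qox/Cox + 2*phi_f + Qd/Cox
Step 2: Vt = 0.47 - 0.0828 + 2*0.49 + 0.1853
Step 3: Vt = 0.47 - 0.0828 + 0.98 + 0.1853
Step 4: Vt = 1.5525 V

1.5525


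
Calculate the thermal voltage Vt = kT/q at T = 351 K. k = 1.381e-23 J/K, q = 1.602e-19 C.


Step 1: kT = 1.381e-23 * 351 = 4.84731e-21 J
Step 2: Vt = kT/q = 4.84731e-21 / 1.602e-19
Step 3: Vt = 0.03026 V

0.03026


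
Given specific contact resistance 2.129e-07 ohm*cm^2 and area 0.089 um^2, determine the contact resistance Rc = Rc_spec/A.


Step 1: Convert area to cm^2: 0.089 um^2 = 8.9000e-10 cm^2
Step 2: Rc = Rc_spec / A = 2.129e-07 / 8.9000e-10
Step 3: Rc = 2.39e+02 ohms

2.39e+02


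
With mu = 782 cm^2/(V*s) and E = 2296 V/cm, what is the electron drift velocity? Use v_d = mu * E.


Step 1: v_d = mu * E
Step 2: v_d = 782 * 2296 = 1795472
Step 3: v_d = 1.80e+06 cm/s

1.80e+06


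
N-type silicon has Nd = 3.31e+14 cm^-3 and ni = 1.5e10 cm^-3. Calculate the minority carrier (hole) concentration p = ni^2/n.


Step 1: Since Nd >> ni, n ≈ Nd = 3.31e+14 cm^-3
Step 2: p = ni^2 / n = (1.5e10)^2 / 3.31e+14
Step 3: p = 2.25e20 / 3.31e+14 = 6.80e+05 cm^-3

6.80e+05


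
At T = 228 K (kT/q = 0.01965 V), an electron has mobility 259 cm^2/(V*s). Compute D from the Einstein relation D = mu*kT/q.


Step 1: D = mu * (kT/q)
Step 2: D = 259 * 0.01965
Step 3: D = 5.09 cm^2/s

5.09


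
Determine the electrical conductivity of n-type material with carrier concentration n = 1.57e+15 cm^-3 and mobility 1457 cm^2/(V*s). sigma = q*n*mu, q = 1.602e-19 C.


Step 1: sigma = q * n * mu
Step 2: sigma = 1.602e-19 * 1.57e+15 * 1457
Step 3: sigma = 3.665e-01 S/cm

3.665e-01


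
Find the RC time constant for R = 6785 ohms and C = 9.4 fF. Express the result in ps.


Step 1: tau = R * C
Step 2: tau = 6785 * 9.4 fF = 6785 * 9.4e-15 F
Step 3: tau = 6.3779e-11 s = 63.779 ps

63.779


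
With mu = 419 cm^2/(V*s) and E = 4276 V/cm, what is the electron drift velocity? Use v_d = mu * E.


Step 1: v_d = mu * E
Step 2: v_d = 419 * 4276 = 1791644
Step 3: v_d = 1.79e+06 cm/s

1.79e+06


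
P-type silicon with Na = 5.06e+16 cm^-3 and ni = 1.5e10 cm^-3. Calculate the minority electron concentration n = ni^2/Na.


Step 1: Majority hole concentration p ≈ Na = 5.06e+16 cm^-3
Step 2: n = ni^2 / Na = (1.5e10)^2 / 5.06e+16
Step 3: n = 4.45e+03 cm^-3

4.45e+03


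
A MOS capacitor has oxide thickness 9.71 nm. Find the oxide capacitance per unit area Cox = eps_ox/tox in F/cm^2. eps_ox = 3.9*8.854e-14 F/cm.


Step 1: eps_ox = 3.9 * 8.854e-14 = 3.45306e-13 F/cm
Step 2: tox in cm = 9.71 nm * 1e-7 = 9.7100e-07 cm
Step 3: Cox = 3.45306e-13 / 9.7100e-07 = 3.56e-07 F/cm^2

3.56e-07


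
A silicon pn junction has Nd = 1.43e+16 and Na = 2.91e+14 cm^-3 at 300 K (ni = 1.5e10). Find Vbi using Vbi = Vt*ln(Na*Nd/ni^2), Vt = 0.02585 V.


Step 1: Compute Na*Nd/ni^2 = 2.91e+14 * 1.43e+16 / (1.5e10)^2 = 1.8495e+10
Step 2: ln(1.8495e+10) = 23.6408
Step 3: Vbi = 0.02585 * 23.6408 = 0.611 V

0.611


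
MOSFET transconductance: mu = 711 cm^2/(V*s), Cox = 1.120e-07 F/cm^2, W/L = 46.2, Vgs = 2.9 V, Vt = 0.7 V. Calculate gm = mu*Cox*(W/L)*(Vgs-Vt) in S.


Step 1: Vov = Vgs - Vt = 2.9 - 0.7 = 2.2 V
Step 2: gm = mu * Cox * (W/L) * Vov
Step 3: gm = 711 * 1.120e-07 * 46.2 * 2.2 = 8.09e-03 S

8.09e-03


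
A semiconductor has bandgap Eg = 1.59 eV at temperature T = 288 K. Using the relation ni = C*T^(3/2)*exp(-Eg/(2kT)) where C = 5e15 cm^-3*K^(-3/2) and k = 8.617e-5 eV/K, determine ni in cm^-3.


Step 1: Compute kT = 8.617e-5 * 288 = 0.02481696 eV
Step 2: Exponent = -Eg/(2kT) = -1.59/(2*0.02481696) = -32.03454
Step 3: T^(3/2) = 288^1.5 = 4887.52
Step 4: ni = 5e15 * 4887.52 * exp(-32.03454) = 2.99e+05 cm^-3

2.99e+05


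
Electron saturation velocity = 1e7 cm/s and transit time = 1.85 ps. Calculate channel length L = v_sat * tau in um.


Step 1: tau in seconds = 1.85 ps * 1e-12 = 1.8500e-12 s
Step 2: L = v_sat * tau = 1e7 * 1.8500e-12 = 1.8500e-05 cm
Step 3: L in um = 1.8500e-05 * 1e4 = 0.185 um

0.185


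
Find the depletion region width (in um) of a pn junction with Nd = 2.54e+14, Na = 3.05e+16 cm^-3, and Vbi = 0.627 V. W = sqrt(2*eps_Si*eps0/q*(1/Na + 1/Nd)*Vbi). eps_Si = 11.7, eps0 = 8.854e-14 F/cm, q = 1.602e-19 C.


Step 1: 1/Na + 1/Nd = 1/3.05e+16 + 1/2.54e+14 = 3.96979e-15
Step 2: 2*eps*eps0/q = 2*11.7*8.854e-14/1.602e-19 = 1.293281e+07
Step 3: W^2 = 1.293281e+07 * 3.96979e-15 * 0.627 = 3.21905e-08
Step 4: W = sqrt(3.21905e-08) = 1.794e-04 cm = 1.794 um

1.794


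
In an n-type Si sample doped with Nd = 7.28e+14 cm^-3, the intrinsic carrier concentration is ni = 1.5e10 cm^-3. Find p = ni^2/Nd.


Step 1: Since Nd >> ni, n ≈ Nd = 7.28e+14 cm^-3
Step 2: p = ni^2 / n = (1.5e10)^2 / 7.28e+14
Step 3: p = 2.25e20 / 7.28e+14 = 3.09e+05 cm^-3

3.09e+05


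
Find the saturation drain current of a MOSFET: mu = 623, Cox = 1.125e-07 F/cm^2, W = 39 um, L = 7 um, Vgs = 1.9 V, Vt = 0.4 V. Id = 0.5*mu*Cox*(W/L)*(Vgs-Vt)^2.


Step 1: Overdrive voltage Vov = Vgs - Vt = 1.9 - 0.4 = 1.5 V
Step 2: W/L = 39/7 = 5.57143
Step 3: Id = 0.5 * 623 * 1.125e-07 * 5.57143 * 1.5^2
Step 4: Id = 4.39e-04 A

4.39e-04


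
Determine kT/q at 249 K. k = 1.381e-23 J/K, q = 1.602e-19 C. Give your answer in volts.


Step 1: kT = 1.381e-23 * 249 = 3.43869e-21 J
Step 2: Vt = kT/q = 3.43869e-21 / 1.602e-19
Step 3: Vt = 0.02146 V

0.02146


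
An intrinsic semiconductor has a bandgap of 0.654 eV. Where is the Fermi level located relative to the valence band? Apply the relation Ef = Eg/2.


Step 1: For an intrinsic semiconductor, the Fermi level sits at midgap.
Step 2: Ef = Eg / 2 = 0.654 / 2 = 0.327 eV

0.327


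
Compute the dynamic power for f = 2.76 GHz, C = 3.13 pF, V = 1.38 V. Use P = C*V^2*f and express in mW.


Step 1: V^2 = 1.38^2 = 1.9044 V^2
Step 2: P = C*V^2*f = 3.13e-12 F * 1.9044 * 2.76e9 Hz
Step 3: P = 1.645173072e-02 W
Step 4: P = 16.452 mW

16.452


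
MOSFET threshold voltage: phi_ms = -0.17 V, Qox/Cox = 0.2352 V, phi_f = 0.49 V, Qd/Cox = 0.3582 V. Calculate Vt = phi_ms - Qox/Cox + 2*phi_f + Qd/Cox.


Step 1: Vt = phi_ms - Qox/Cox + 2*phi_f + Qd/Cox
Step 2: Vt = -0.17 - 0.2352 + 2*0.49 + 0.3582
Step 3: Vt = -0.17 - 0.2352 + 0.98 + 0.3582
Step 4: Vt = 0.933 V

0.933


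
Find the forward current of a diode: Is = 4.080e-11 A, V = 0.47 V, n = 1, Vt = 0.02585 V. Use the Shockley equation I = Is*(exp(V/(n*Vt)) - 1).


Step 1: V/(n*Vt) = 0.47/(1*0.02585) = 18.1818
Step 2: exp(18.1818) = 7.8751e+07
Step 3: I = 4.080e-11 * (7.8751e+07 - 1) = 3.21e-03 A

3.21e-03


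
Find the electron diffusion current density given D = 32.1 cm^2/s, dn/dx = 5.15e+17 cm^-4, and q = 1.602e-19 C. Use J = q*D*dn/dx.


Step 1: J = q * D * (dn/dx)
Step 2: J = 1.602e-19 * 32.1 * 5.15e+17
Step 3: J = 2.65e+00 A/cm^2

2.65e+00


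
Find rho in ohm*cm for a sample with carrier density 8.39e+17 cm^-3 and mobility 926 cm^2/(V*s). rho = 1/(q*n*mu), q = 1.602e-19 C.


Step 1: sigma = q * n * mu = 1.602e-19 * 8.39e+17 * 926 = 1.24462e+02 S/cm
Step 2: rho = 1 / sigma = 1 / 1.24462e+02 = 0.008035 ohm*cm

0.008035


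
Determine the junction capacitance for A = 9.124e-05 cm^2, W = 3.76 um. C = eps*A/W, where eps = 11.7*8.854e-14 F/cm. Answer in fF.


Step 1: eps_Si = 11.7 * 8.854e-14 = 1.035918e-12 F/cm
Step 2: W in cm = 3.76 * 1e-4 = 3.76e-04 cm
Step 3: C = 1.035918e-12 * 9.124e-05 / 3.76e-04 = 2.513754e-13 F
Step 4: C = 251.38 fF

251.38


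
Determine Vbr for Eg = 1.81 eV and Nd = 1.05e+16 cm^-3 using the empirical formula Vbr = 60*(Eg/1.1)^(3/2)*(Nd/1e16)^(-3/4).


Step 1: Eg/1.1 = 1.81/1.1 = 1.645455
Step 2: (Eg/1.1)^1.5 = 1.645455^1.5 = 2.110712
Step 3: (Nd/1e16)^(-0.75) = (1.05)^(-0.75) = 0.964069
Step 4: Vbr = 60 * 2.110712 * 0.964069 = 122.1 V

122.1


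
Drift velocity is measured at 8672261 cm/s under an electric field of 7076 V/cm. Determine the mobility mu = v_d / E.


Step 1: mu = v_d / E
Step 2: mu = 8672261 / 7076
Step 3: mu = 1225.59 cm^2/(V*s)

1225.59


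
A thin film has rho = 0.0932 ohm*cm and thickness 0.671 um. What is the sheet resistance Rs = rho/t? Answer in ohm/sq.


Step 1: Convert thickness to cm: t = 0.671 um = 6.7100e-05 cm
Step 2: Rs = rho / t = 0.0932 / 6.7100e-05
Step 3: Rs = 1389.0 ohm/sq

1389.0


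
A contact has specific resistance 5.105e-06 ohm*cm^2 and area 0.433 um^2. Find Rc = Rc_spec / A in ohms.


Step 1: Convert area to cm^2: 0.433 um^2 = 4.3300e-09 cm^2
Step 2: Rc = Rc_spec / A = 5.105e-06 / 4.3300e-09
Step 3: Rc = 1.18e+03 ohms

1.18e+03


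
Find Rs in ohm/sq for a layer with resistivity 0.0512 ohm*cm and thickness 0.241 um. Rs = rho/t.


Step 1: Convert thickness to cm: t = 0.241 um = 2.4100e-05 cm
Step 2: Rs = rho / t = 0.0512 / 2.4100e-05
Step 3: Rs = 2124.5 ohm/sq

2124.5


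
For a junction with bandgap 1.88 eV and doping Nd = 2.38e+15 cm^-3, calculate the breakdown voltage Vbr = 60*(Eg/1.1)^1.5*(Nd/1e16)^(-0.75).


Step 1: Eg/1.1 = 1.88/1.1 = 1.709091
Step 2: (Eg/1.1)^1.5 = 1.709091^1.5 = 2.234332
Step 3: (Nd/1e16)^(-0.75) = (0.238)^(-0.75) = 2.934724
Step 4: Vbr = 60 * 2.234332 * 2.934724 = 393.4 V

393.4


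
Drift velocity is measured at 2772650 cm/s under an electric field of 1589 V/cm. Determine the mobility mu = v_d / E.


Step 1: mu = v_d / E
Step 2: mu = 2772650 / 1589
Step 3: mu = 1744.9 cm^2/(V*s)

1744.9


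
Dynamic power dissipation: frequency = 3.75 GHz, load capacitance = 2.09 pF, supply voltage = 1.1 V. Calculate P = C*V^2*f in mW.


Step 1: V^2 = 1.1^2 = 1.21 V^2
Step 2: P = C*V^2*f = 2.09e-12 F * 1.21 * 3.75e9 Hz
Step 3: P = 9.483375e-03 W
Step 4: P = 9.483 mW

9.483


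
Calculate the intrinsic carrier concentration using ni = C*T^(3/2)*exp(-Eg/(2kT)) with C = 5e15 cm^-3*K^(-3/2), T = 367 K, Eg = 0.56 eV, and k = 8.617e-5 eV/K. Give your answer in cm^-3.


Step 1: Compute kT = 8.617e-5 * 367 = 0.03162439 eV
Step 2: Exponent = -Eg/(2kT) = -0.56/(2*0.03162439) = -8.85393
Step 3: T^(3/2) = 367^1.5 = 7030.71
Step 4: ni = 5e15 * 7030.71 * exp(-8.85393) = 5.02e+15 cm^-3

5.02e+15


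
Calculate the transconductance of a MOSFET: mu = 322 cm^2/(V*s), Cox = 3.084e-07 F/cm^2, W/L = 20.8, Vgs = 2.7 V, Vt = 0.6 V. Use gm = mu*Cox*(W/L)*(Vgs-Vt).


Step 1: Vov = Vgs - Vt = 2.7 - 0.6 = 2.1 V
Step 2: gm = mu * Cox * (W/L) * Vov
Step 3: gm = 322 * 3.084e-07 * 20.8 * 2.1 = 4.34e-03 S

4.34e-03


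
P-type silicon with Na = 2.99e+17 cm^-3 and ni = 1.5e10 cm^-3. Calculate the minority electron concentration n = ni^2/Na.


Step 1: Majority hole concentration p ≈ Na = 2.99e+17 cm^-3
Step 2: n = ni^2 / Na = (1.5e10)^2 / 2.99e+17
Step 3: n = 7.53e+02 cm^-3

7.53e+02


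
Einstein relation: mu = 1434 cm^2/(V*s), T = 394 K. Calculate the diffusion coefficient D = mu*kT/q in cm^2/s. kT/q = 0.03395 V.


Step 1: D = mu * (kT/q)
Step 2: D = 1434 * 0.03395
Step 3: D = 48.68 cm^2/s

48.68


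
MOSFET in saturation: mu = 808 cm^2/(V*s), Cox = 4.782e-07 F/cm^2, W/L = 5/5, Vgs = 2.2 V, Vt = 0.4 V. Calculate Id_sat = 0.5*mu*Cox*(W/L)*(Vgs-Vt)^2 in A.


Step 1: Overdrive voltage Vov = Vgs - Vt = 2.2 - 0.4 = 1.8 V
Step 2: W/L = 5/5 = 1
Step 3: Id = 0.5 * 808 * 4.782e-07 * 1 * 1.8^2
Step 4: Id = 6.26e-04 A

6.26e-04


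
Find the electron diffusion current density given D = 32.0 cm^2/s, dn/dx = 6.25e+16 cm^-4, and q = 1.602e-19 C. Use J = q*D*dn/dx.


Step 1: J = q * D * (dn/dx)
Step 2: J = 1.602e-19 * 32.0 * 6.25e+16
Step 3: J = 3.20e-01 A/cm^2

3.20e-01


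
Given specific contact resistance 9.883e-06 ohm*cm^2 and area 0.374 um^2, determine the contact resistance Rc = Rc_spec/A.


Step 1: Convert area to cm^2: 0.374 um^2 = 3.7400e-09 cm^2
Step 2: Rc = Rc_spec / A = 9.883e-06 / 3.7400e-09
Step 3: Rc = 2.64e+03 ohms

2.64e+03


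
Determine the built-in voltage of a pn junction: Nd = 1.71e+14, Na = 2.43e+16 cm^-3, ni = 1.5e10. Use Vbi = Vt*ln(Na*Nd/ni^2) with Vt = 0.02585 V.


Step 1: Compute Na*Nd/ni^2 = 2.43e+16 * 1.71e+14 / (1.5e10)^2 = 1.8468e+10
Step 2: ln(1.8468e+10) = 23.6393
Step 3: Vbi = 0.02585 * 23.6393 = 0.611 V

0.611


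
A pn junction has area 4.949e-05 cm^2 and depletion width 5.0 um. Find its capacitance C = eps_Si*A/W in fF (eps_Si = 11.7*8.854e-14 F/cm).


Step 1: eps_Si = 11.7 * 8.854e-14 = 1.035918e-12 F/cm
Step 2: W in cm = 5.0 * 1e-4 = 5.00e-04 cm
Step 3: C = 1.035918e-12 * 4.949e-05 / 5.00e-04 = 1.025352e-13 F
Step 4: C = 102.54 fF

102.54


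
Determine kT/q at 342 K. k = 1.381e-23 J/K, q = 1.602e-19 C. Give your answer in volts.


Step 1: kT = 1.381e-23 * 342 = 4.72302e-21 J
Step 2: Vt = kT/q = 4.72302e-21 / 1.602e-19
Step 3: Vt = 0.02948 V

0.02948


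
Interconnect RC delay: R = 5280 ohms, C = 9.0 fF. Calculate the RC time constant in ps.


Step 1: tau = R * C
Step 2: tau = 5280 * 9.0 fF = 5280 * 9.0e-15 F
Step 3: tau = 4.752e-11 s = 47.52 ps

47.52


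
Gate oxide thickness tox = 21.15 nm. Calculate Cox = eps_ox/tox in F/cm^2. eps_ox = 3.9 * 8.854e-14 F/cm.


Step 1: eps_ox = 3.9 * 8.854e-14 = 3.45306e-13 F/cm
Step 2: tox in cm = 21.15 nm * 1e-7 = 2.1150e-06 cm
Step 3: Cox = 3.45306e-13 / 2.1150e-06 = 1.63e-07 F/cm^2

1.63e-07


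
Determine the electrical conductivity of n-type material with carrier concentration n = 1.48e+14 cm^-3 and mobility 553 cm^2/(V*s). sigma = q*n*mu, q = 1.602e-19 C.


Step 1: sigma = q * n * mu
Step 2: sigma = 1.602e-19 * 1.48e+14 * 553
Step 3: sigma = 1.311e-02 S/cm

1.311e-02


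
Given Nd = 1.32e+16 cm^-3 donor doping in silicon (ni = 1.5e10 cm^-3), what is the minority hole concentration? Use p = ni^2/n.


Step 1: Since Nd >> ni, n ≈ Nd = 1.32e+16 cm^-3
Step 2: p = ni^2 / n = (1.5e10)^2 / 1.32e+16
Step 3: p = 2.25e20 / 1.32e+16 = 1.70e+04 cm^-3

1.70e+04


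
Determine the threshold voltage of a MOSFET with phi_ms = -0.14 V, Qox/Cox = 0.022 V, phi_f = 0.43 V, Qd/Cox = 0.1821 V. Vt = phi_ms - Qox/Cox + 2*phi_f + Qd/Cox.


Step 1: Vt = phi_ms - Qox/Cox + 2*phi_f + Qd/Cox
Step 2: Vt = -0.14 - 0.022 + 2*0.43 + 0.1821
Step 3: Vt = -0.14 - 0.022 + 0.86 + 0.1821
Step 4: Vt = 0.8801 V

0.8801


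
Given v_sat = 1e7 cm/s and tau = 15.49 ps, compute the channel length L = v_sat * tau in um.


Step 1: tau in seconds = 15.49 ps * 1e-12 = 1.5490e-11 s
Step 2: L = v_sat * tau = 1e7 * 1.5490e-11 = 1.5490e-04 cm
Step 3: L in um = 1.5490e-04 * 1e4 = 1.549 um

1.549


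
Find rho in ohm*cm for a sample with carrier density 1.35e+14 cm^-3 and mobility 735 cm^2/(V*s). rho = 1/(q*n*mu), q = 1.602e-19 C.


Step 1: sigma = q * n * mu = 1.602e-19 * 1.35e+14 * 735 = 1.58958e-02 S/cm
Step 2: rho = 1 / sigma = 1 / 1.58958e-02 = 62.91 ohm*cm

62.91


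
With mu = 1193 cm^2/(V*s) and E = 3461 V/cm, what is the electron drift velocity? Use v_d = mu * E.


Step 1: v_d = mu * E
Step 2: v_d = 1193 * 3461 = 4128973
Step 3: v_d = 4.13e+06 cm/s

4.13e+06


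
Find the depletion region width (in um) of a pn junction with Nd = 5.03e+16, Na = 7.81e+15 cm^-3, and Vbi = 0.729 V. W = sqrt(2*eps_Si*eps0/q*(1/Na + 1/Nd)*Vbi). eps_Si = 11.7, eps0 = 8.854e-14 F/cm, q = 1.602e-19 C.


Step 1: 1/Na + 1/Nd = 1/7.81e+15 + 1/5.03e+16 = 1.47922e-16
Step 2: 2*eps*eps0/q = 2*11.7*8.854e-14/1.602e-19 = 1.293281e+07
Step 3: W^2 = 1.293281e+07 * 1.47922e-16 * 0.729 = 1.39461e-09
Step 4: W = sqrt(1.39461e-09) = 3.734e-05 cm = 0.3734 um

0.3734


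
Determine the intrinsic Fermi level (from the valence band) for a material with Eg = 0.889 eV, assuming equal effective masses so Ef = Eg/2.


Step 1: For an intrinsic semiconductor, the Fermi level sits at midgap.
Step 2: Ef = Eg / 2 = 0.889 / 2 = 0.4445 eV

0.4445


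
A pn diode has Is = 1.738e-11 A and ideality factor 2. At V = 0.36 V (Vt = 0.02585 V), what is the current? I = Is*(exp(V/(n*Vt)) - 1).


Step 1: V/(n*Vt) = 0.36/(2*0.02585) = 6.9632
Step 2: exp(6.9632) = 1.0570e+03
Step 3: I = 1.738e-11 * (1.0570e+03 - 1) = 1.84e-08 A

1.84e-08


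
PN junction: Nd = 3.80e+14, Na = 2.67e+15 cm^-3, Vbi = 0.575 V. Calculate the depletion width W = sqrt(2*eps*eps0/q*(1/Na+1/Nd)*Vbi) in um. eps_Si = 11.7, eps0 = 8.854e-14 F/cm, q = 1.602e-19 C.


Step 1: 1/Na + 1/Nd = 1/2.67e+15 + 1/3.80e+14 = 3.00611e-15
Step 2: 2*eps*eps0/q = 2*11.7*8.854e-14/1.602e-19 = 1.293281e+07
Step 3: W^2 = 1.293281e+07 * 3.00611e-15 * 0.575 = 2.23545e-08
Step 4: W = sqrt(2.23545e-08) = 1.495e-04 cm = 1.495 um

1.495


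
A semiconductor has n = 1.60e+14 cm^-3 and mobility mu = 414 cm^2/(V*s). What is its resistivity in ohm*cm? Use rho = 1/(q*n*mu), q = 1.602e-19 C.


Step 1: sigma = q * n * mu = 1.602e-19 * 1.60e+14 * 414 = 1.06116e-02 S/cm
Step 2: rho = 1 / sigma = 1 / 1.06116e-02 = 94.24 ohm*cm

94.24


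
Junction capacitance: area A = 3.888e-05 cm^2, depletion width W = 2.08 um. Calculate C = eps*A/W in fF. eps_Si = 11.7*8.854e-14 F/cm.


Step 1: eps_Si = 11.7 * 8.854e-14 = 1.035918e-12 F/cm
Step 2: W in cm = 2.08 * 1e-4 = 2.08e-04 cm
Step 3: C = 1.035918e-12 * 3.888e-05 / 2.08e-04 = 1.936370e-13 F
Step 4: C = 193.64 fF

193.64


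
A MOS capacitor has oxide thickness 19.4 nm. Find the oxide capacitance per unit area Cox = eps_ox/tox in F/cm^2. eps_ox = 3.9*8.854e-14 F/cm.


Step 1: eps_ox = 3.9 * 8.854e-14 = 3.45306e-13 F/cm
Step 2: tox in cm = 19.4 nm * 1e-7 = 1.9400e-06 cm
Step 3: Cox = 3.45306e-13 / 1.9400e-06 = 1.78e-07 F/cm^2

1.78e-07


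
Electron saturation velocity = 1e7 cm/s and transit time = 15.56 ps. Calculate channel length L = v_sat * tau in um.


Step 1: tau in seconds = 15.56 ps * 1e-12 = 1.5560e-11 s
Step 2: L = v_sat * tau = 1e7 * 1.5560e-11 = 1.5560e-04 cm
Step 3: L in um = 1.5560e-04 * 1e4 = 1.556 um

1.556


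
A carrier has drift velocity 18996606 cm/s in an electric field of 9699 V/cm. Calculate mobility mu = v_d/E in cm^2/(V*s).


Step 1: mu = v_d / E
Step 2: mu = 18996606 / 9699
Step 3: mu = 1958.61 cm^2/(V*s)

1958.61


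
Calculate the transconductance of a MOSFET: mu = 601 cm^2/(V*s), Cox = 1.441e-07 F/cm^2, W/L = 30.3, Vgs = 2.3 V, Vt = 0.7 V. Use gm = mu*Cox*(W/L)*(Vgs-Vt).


Step 1: Vov = Vgs - Vt = 2.3 - 0.7 = 1.6 V
Step 2: gm = mu * Cox * (W/L) * Vov
Step 3: gm = 601 * 1.441e-07 * 30.3 * 1.6 = 4.20e-03 S

4.20e-03


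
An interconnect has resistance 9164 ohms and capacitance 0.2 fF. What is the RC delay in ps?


Step 1: tau = R * C
Step 2: tau = 9164 * 0.2 fF = 9164 * 2.0e-16 F
Step 3: tau = 1.8328e-12 s = 1.8328 ps

1.8328


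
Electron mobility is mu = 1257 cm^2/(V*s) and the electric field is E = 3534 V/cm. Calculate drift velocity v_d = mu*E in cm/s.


Step 1: v_d = mu * E
Step 2: v_d = 1257 * 3534 = 4442238
Step 3: v_d = 4.44e+06 cm/s

4.44e+06


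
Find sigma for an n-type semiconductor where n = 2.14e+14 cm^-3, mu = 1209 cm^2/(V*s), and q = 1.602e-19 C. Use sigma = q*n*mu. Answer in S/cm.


Step 1: sigma = q * n * mu
Step 2: sigma = 1.602e-19 * 2.14e+14 * 1209
Step 3: sigma = 4.145e-02 S/cm

4.145e-02


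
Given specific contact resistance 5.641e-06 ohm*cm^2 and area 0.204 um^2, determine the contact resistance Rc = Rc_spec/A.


Step 1: Convert area to cm^2: 0.204 um^2 = 2.0400e-09 cm^2
Step 2: Rc = Rc_spec / A = 5.641e-06 / 2.0400e-09
Step 3: Rc = 2.77e+03 ohms

2.77e+03


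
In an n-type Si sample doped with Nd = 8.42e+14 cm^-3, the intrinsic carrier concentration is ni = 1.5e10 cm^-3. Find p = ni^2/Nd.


Step 1: Since Nd >> ni, n ≈ Nd = 8.42e+14 cm^-3
Step 2: p = ni^2 / n = (1.5e10)^2 / 8.42e+14
Step 3: p = 2.25e20 / 8.42e+14 = 2.67e+05 cm^-3

2.67e+05


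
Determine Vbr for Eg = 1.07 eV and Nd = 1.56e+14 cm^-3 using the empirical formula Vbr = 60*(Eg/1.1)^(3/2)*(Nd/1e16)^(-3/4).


Step 1: Eg/1.1 = 1.07/1.1 = 0.972727
Step 2: (Eg/1.1)^1.5 = 0.972727^1.5 = 0.959371
Step 3: (Nd/1e16)^(-0.75) = (0.0156)^(-0.75) = 22.654608
Step 4: Vbr = 60 * 0.959371 * 22.654608 = 1304.1 V

1304.1


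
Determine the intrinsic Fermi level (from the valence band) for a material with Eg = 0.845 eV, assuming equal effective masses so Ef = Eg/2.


Step 1: For an intrinsic semiconductor, the Fermi level sits at midgap.
Step 2: Ef = Eg / 2 = 0.845 / 2 = 0.4225 eV

0.4225


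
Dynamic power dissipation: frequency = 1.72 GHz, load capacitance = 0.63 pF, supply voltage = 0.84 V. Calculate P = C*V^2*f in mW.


Step 1: V^2 = 0.84^2 = 0.7056 V^2
Step 2: P = C*V^2*f = 0.63e-12 F * 0.7056 * 1.72e9 Hz
Step 3: P = 7.6458816e-04 W
Step 4: P = 0.765 mW

0.765


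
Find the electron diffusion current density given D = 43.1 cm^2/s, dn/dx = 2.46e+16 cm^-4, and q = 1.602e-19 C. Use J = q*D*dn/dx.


Step 1: J = q * D * (dn/dx)
Step 2: J = 1.602e-19 * 43.1 * 2.46e+16
Step 3: J = 1.70e-01 A/cm^2

1.70e-01


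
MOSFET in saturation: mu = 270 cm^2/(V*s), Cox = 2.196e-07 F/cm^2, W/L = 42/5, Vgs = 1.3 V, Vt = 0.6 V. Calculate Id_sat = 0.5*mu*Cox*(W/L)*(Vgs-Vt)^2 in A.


Step 1: Overdrive voltage Vov = Vgs - Vt = 1.3 - 0.6 = 0.7 V
Step 2: W/L = 42/5 = 8.4
Step 3: Id = 0.5 * 270 * 2.196e-07 * 8.4 * 0.7^2
Step 4: Id = 1.22e-04 A

1.22e-04


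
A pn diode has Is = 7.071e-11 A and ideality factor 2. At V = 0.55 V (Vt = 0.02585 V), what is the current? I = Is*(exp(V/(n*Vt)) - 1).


Step 1: V/(n*Vt) = 0.55/(2*0.02585) = 10.6383
Step 2: exp(10.6383) = 4.1702e+04
Step 3: I = 7.071e-11 * (4.1702e+04 - 1) = 2.95e-06 A

2.95e-06


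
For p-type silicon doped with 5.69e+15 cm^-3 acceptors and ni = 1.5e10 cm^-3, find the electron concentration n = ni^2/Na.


Step 1: Majority hole concentration p ≈ Na = 5.69e+15 cm^-3
Step 2: n = ni^2 / Na = (1.5e10)^2 / 5.69e+15
Step 3: n = 3.95e+04 cm^-3

3.95e+04


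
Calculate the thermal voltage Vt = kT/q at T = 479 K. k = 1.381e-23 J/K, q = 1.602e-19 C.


Step 1: kT = 1.381e-23 * 479 = 6.61499e-21 J
Step 2: Vt = kT/q = 6.61499e-21 / 1.602e-19
Step 3: Vt = 0.04129 V

0.04129


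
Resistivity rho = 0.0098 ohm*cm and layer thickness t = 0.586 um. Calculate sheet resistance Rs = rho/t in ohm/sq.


Step 1: Convert thickness to cm: t = 0.586 um = 5.8600e-05 cm
Step 2: Rs = rho / t = 0.0098 / 5.8600e-05
Step 3: Rs = 167.2 ohm/sq

167.2


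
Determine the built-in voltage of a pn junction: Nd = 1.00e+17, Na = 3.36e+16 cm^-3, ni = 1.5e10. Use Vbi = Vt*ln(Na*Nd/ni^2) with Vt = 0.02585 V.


Step 1: Compute Na*Nd/ni^2 = 3.36e+16 * 1.00e+17 / (1.5e10)^2 = 1.4933e+13
Step 2: ln(1.4933e+13) = 30.3346
Step 3: Vbi = 0.02585 * 30.3346 = 0.784 V

0.784


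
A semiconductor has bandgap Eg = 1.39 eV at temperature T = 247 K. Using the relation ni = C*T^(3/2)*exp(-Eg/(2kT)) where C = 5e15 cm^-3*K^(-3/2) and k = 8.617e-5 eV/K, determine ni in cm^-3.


Step 1: Compute kT = 8.617e-5 * 247 = 0.02128399 eV
Step 2: Exponent = -Eg/(2kT) = -1.39/(2*0.02128399) = -32.65365
Step 3: T^(3/2) = 247^1.5 = 3881.91
Step 4: ni = 5e15 * 3881.91 * exp(-32.65365) = 1.28e+05 cm^-3

1.28e+05


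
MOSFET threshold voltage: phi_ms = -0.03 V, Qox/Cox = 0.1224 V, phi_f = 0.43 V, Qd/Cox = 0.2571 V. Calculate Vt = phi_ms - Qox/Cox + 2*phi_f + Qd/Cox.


Step 1: Vt = phi_ms - Qox/Cox + 2*phi_f + Qd/Cox
Step 2: Vt = -0.03 - 0.1224 + 2*0.43 + 0.2571
Step 3: Vt = -0.03 - 0.1224 + 0.86 + 0.2571
Step 4: Vt = 0.9647 V

0.9647


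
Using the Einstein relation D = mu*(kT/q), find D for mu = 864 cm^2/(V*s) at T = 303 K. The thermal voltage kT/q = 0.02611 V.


Step 1: D = mu * (kT/q)
Step 2: D = 864 * 0.02611
Step 3: D = 22.56 cm^2/s

22.56


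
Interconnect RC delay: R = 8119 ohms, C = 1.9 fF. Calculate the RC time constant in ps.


Step 1: tau = R * C
Step 2: tau = 8119 * 1.9 fF = 8119 * 1.9e-15 F
Step 3: tau = 1.54261e-11 s = 15.4261 ps

15.4261


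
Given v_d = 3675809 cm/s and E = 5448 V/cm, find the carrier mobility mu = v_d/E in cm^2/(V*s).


Step 1: mu = v_d / E
Step 2: mu = 3675809 / 5448
Step 3: mu = 674.71 cm^2/(V*s)

674.71


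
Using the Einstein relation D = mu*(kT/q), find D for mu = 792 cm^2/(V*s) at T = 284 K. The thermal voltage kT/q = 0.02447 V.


Step 1: D = mu * (kT/q)
Step 2: D = 792 * 0.02447
Step 3: D = 19.38 cm^2/s

19.38


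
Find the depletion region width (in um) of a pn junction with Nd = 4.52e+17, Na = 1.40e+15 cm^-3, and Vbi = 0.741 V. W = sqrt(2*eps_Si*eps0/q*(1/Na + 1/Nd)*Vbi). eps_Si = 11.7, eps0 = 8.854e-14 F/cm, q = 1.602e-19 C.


Step 1: 1/Na + 1/Nd = 1/1.40e+15 + 1/4.52e+17 = 7.16498e-16
Step 2: 2*eps*eps0/q = 2*11.7*8.854e-14/1.602e-19 = 1.293281e+07
Step 3: W^2 = 1.293281e+07 * 7.16498e-16 * 0.741 = 6.86635e-09
Step 4: W = sqrt(6.86635e-09) = 8.286e-05 cm = 0.8286 um

0.8286


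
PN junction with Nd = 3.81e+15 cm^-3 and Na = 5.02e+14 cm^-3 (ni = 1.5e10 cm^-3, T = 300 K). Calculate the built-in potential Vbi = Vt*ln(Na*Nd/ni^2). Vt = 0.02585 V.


Step 1: Compute Na*Nd/ni^2 = 5.02e+14 * 3.81e+15 / (1.5e10)^2 = 8.5005e+09
Step 2: ln(8.5005e+09) = 22.8634
Step 3: Vbi = 0.02585 * 22.8634 = 0.591 V

0.591


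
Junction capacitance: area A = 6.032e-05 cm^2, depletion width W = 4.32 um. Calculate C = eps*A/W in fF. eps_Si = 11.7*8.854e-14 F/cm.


Step 1: eps_Si = 11.7 * 8.854e-14 = 1.035918e-12 F/cm
Step 2: W in cm = 4.32 * 1e-4 = 4.32e-04 cm
Step 3: C = 1.035918e-12 * 6.032e-05 / 4.32e-04 = 1.446448e-13 F
Step 4: C = 144.64 fF

144.64


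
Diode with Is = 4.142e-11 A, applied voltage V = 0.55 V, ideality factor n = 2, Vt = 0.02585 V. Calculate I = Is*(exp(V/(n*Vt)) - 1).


Step 1: V/(n*Vt) = 0.55/(2*0.02585) = 10.6383
Step 2: exp(10.6383) = 4.1702e+04
Step 3: I = 4.142e-11 * (4.1702e+04 - 1) = 1.73e-06 A

1.73e-06


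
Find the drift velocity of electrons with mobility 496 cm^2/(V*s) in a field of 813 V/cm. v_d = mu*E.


Step 1: v_d = mu * E
Step 2: v_d = 496 * 813 = 403248
Step 3: v_d = 4.03e+05 cm/s

4.03e+05


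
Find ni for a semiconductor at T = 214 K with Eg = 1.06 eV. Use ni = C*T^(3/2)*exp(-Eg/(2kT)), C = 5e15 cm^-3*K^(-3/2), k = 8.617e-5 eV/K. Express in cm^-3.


Step 1: Compute kT = 8.617e-5 * 214 = 0.01844038 eV
Step 2: Exponent = -Eg/(2kT) = -1.06/(2*0.01844038) = -28.74127
Step 3: T^(3/2) = 214^1.5 = 3130.55
Step 4: ni = 5e15 * 3130.55 * exp(-28.74127) = 5.16e+06 cm^-3

5.16e+06


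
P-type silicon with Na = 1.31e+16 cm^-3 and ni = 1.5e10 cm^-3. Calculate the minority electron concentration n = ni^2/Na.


Step 1: Majority hole concentration p ≈ Na = 1.31e+16 cm^-3
Step 2: n = ni^2 / Na = (1.5e10)^2 / 1.31e+16
Step 3: n = 1.72e+04 cm^-3

1.72e+04


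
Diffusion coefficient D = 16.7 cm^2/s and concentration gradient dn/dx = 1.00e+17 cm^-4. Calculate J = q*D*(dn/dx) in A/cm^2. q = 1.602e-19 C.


Step 1: J = q * D * (dn/dx)
Step 2: J = 1.602e-19 * 16.7 * 1.00e+17
Step 3: J = 2.68e-01 A/cm^2

2.68e-01


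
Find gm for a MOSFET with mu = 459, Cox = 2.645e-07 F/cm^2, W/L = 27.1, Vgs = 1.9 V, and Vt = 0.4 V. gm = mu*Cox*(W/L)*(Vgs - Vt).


Step 1: Vov = Vgs - Vt = 1.9 - 0.4 = 1.5 V
Step 2: gm = mu * Cox * (W/L) * Vov
Step 3: gm = 459 * 2.645e-07 * 27.1 * 1.5 = 4.94e-03 S

4.94e-03


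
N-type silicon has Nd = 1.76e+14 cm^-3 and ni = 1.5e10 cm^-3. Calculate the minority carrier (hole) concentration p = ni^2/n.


Step 1: Since Nd >> ni, n ≈ Nd = 1.76e+14 cm^-3
Step 2: p = ni^2 / n = (1.5e10)^2 / 1.76e+14
Step 3: p = 2.25e20 / 1.76e+14 = 1.28e+06 cm^-3

1.28e+06


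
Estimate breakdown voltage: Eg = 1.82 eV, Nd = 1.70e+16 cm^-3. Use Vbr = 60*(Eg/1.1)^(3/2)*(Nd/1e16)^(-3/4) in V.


Step 1: Eg/1.1 = 1.82/1.1 = 1.654545
Step 2: (Eg/1.1)^1.5 = 1.654545^1.5 = 2.128227
Step 3: (Nd/1e16)^(-0.75) = (1.7)^(-0.75) = 0.671681
Step 4: Vbr = 60 * 2.128227 * 0.671681 = 85.8 V

85.8


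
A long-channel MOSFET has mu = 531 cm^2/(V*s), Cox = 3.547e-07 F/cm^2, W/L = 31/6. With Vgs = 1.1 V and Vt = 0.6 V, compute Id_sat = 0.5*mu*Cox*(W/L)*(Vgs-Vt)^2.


Step 1: Overdrive voltage Vov = Vgs - Vt = 1.1 - 0.6 = 0.5 V
Step 2: W/L = 31/6 = 5.16667
Step 3: Id = 0.5 * 531 * 3.547e-07 * 5.16667 * 0.5^2
Step 4: Id = 1.22e-04 A

1.22e-04


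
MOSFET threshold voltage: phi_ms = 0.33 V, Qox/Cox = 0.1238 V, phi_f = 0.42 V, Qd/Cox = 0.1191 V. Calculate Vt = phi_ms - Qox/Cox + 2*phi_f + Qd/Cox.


Step 1: Vt = phi_ms - Qox/Cox + 2*phi_f + Qd/Cox
Step 2: Vt = 0.33 - 0.1238 + 2*0.42 + 0.1191
Step 3: Vt = 0.33 - 0.1238 + 0.84 + 0.1191
Step 4: Vt = 1.1653 V

1.1653


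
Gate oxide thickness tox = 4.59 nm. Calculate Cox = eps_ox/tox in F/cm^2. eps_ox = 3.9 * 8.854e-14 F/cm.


Step 1: eps_ox = 3.9 * 8.854e-14 = 3.45306e-13 F/cm
Step 2: tox in cm = 4.59 nm * 1e-7 = 4.5900e-07 cm
Step 3: Cox = 3.45306e-13 / 4.5900e-07 = 7.52e-07 F/cm^2

7.52e-07


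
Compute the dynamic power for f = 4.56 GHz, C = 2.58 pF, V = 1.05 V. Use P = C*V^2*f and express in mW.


Step 1: V^2 = 1.05^2 = 1.1025 V^2
Step 2: P = C*V^2*f = 2.58e-12 F * 1.1025 * 4.56e9 Hz
Step 3: P = 1.2970692e-02 W
Step 4: P = 12.971 mW

12.971


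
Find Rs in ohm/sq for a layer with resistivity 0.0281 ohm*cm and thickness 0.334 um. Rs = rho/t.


Step 1: Convert thickness to cm: t = 0.334 um = 3.3400e-05 cm
Step 2: Rs = rho / t = 0.0281 / 3.3400e-05
Step 3: Rs = 841.3 ohm/sq

841.3


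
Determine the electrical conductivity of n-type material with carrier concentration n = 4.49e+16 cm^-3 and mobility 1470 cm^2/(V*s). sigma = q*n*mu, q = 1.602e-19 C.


Step 1: sigma = q * n * mu
Step 2: sigma = 1.602e-19 * 4.49e+16 * 1470
Step 3: sigma = 1.057e+01 S/cm

1.057e+01


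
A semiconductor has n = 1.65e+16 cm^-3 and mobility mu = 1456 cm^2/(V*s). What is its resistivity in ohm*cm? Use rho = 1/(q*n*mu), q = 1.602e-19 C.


Step 1: sigma = q * n * mu = 1.602e-19 * 1.65e+16 * 1456 = 3.84864e+00 S/cm
Step 2: rho = 1 / sigma = 1 / 3.84864e+00 = 0.2598 ohm*cm

0.2598


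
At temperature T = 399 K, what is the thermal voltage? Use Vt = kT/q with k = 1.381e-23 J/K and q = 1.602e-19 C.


Step 1: kT = 1.381e-23 * 399 = 5.51019e-21 J
Step 2: Vt = kT/q = 5.51019e-21 / 1.602e-19
Step 3: Vt = 0.0344 V

0.0344
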